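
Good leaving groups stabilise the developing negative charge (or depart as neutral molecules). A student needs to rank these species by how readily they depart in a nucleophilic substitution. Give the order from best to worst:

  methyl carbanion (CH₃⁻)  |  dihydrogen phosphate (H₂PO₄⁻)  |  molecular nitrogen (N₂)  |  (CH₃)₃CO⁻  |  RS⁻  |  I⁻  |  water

molecular nitrogen (N₂) > I⁻ > water > dihydrogen phosphate (H₂PO₄⁻) > RS⁻ > (CH₃)₃CO⁻ > methyl carbanion (CH₃⁻)

Leaving-group ability tracks the stability of the departed species; conjugate-acid pKₐ is the usual yardstick (lower pKₐ → better LG).
molecular nitrogen (N₂): no meaningful conjugate acid; N₂ departs as an exceptionally stable neutral molecule
I⁻: pKₐ(HI) ≈ -10
water: pKₐ(H₃O⁺) ≈ -1.7
dihydrogen phosphate (H₂PO₄⁻): pKₐ(H₃PO₄) ≈ 2.1
RS⁻: pKₐ(RSH (a thiol)) ≈ 10.5
(CH₃)₃CO⁻: pKₐ(t-BuOH) ≈ 18
methyl carbanion (CH₃⁻): pKₐ(CH₄) ≈ 48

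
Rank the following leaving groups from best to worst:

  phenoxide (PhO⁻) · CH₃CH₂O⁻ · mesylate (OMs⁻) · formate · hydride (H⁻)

mesylate (OMs⁻) > formate > phenoxide (PhO⁻) > CH₃CH₂O⁻ > hydride (H⁻)

mesylate (OMs⁻): pKₐ(CH₃SO₃H (MsOH)) ≈ -1.9
formate: pKₐ(HCOOH) ≈ 3.8
phenoxide (PhO⁻): pKₐ(C₆H₅OH (phenol)) ≈ 10
CH₃CH₂O⁻: pKₐ(CH₃CH₂OH) ≈ 16
hydride (H⁻): pKₐ(H₂) ≈ 36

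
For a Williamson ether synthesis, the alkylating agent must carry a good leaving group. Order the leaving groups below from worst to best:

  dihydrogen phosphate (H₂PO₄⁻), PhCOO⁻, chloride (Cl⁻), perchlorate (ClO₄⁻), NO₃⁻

PhCOO⁻ < dihydrogen phosphate (H₂PO₄⁻) < NO₃⁻ < chloride (Cl⁻) < perchlorate (ClO₄⁻)

perchlorate (ClO₄⁻): pKₐ(HClO₄) ≈ -10 — extremely weak base; rarely used for safety reasons
chloride (Cl⁻): pKₐ(HCl) ≈ -7 — moderately weak base
NO₃⁻: pKₐ(HNO₃) ≈ -1.3
dihydrogen phosphate (H₂PO₄⁻): pKₐ(H₃PO₄) ≈ 2.1 — moderate base; biological leaving group after further activation
PhCOO⁻: pKₐ(C₆H₅COOH) ≈ 4.2 — aryl carboxylate
Listed from poorest to best leaving group as asked.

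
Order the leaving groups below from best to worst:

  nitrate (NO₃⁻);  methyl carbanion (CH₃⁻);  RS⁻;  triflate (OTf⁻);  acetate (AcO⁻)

triflate (OTf⁻): pKₐ(CF₃SO₃H (triflic acid)) ≈ -14 — charge spread over three oxygens and a CF₃ group; the premier leaving group in synthesis
nitrate (NO₃⁻): pKₐ(HNO₃) ≈ -1.3 — resonance-delocalised over three oxygens
acetate (AcO⁻): pKₐ(CH₃COOH) ≈ 4.8 — resonance-stabilised but still a weak base
RS⁻: pKₐ(RSH (a thiol)) ≈ 10.5
methyl carbanion (CH₃⁻): pKₐ(CH₄) ≈ 48 — unstabilised carbanion; the worst conceivable leaving group

triflate (OTf⁻) > nitrate (NO₃⁻) > acetate (AcO⁻) > RS⁻ > methyl carbanion (CH₃⁻)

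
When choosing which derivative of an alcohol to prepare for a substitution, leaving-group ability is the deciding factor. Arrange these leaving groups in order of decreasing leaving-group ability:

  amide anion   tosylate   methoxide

tosylate > methoxide > amide anion

Rank by basicity of the departing species: weakest base leaves most easily.
tosylate: pKₐ(p-CH₃C₆H₄SO₃H (TsOH)) ≈ -2.8
methoxide: pKₐ(CH₃OH) ≈ 15.5
amide anion: pKₐ(NH₃) ≈ 38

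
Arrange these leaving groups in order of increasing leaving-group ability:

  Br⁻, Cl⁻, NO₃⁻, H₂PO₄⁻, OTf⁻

H₂PO₄⁻ < NO₃⁻ < Cl⁻ < Br⁻ < OTf⁻

OTf⁻: pKₐ(CF₃SO₃H (triflic acid)) ≈ -14
Br⁻: pKₐ(HBr) ≈ -9
Cl⁻: pKₐ(HCl) ≈ -7
NO₃⁻: pKₐ(HNO₃) ≈ -1.3
H₂PO₄⁻: pKₐ(H₃PO₄) ≈ 2.1
The question asks for worst first, so the sequence is read in increasing leaving-group ability.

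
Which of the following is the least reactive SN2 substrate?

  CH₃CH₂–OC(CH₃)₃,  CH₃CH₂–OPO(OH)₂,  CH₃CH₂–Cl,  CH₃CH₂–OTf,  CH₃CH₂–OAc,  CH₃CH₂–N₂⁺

Identical carbon frameworks mean the comparison reduces to leaving-group quality.
The more stable X⁻ (or X) is on its own — i.e. the weaker a base it is — the better a leaving group it makes.
CH₃CH₂–N₂⁺ loses N₂: no meaningful conjugate acid; N₂ departs as an exceptionally stable neutral molecule
CH₃CH₂–OTf loses OTf⁻: pKₐ(CF₃SO₃H (triflic acid)) ≈ -14
CH₃CH₂–Cl loses Cl⁻: pKₐ(HCl) ≈ -7
CH₃CH₂–OPO(OH)₂ loses H₂PO₄⁻: pKₐ(H₃PO₄) ≈ 2.1
CH₃CH₂–OAc loses AcO⁻: pKₐ(CH₃COOH) ≈ 4.8
CH₃CH₂–OC(CH₃)₃ loses (CH₃)₃CO⁻: pKₐ(t-BuOH) ≈ 18

CH₃CH₂–OC(CH₃)₃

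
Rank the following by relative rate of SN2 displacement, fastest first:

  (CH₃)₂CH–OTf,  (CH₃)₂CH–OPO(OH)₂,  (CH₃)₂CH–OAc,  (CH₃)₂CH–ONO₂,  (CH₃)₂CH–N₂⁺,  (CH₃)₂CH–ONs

Identical carbon frameworks mean the comparison reduces to leaving-group quality.
Leaving-group ability tracks the stability of the departed species; conjugate-acid pKₐ is the usual yardstick (lower pKₐ → better LG).
(CH₃)₂CH–N₂⁺ loses N₂: no meaningful conjugate acid; N₂ departs as an exceptionally stable neutral molecule
(CH₃)₂CH–OTf loses OTf⁻: pKₐ(CF₃SO₃H (triflic acid)) ≈ -14
(CH₃)₂CH–ONs loses ONs⁻: pKₐ(p-O₂NC₆H₄SO₃H) ≈ -3.5
(CH₃)₂CH–ONO₂ loses NO₃⁻: pKₐ(HNO₃) ≈ -1.3
(CH₃)₂CH–OPO(OH)₂ loses H₂PO₄⁻: pKₐ(H₃PO₄) ≈ 2.1
(CH₃)₂CH–OAc loses AcO⁻: pKₐ(CH₃COOH) ≈ 4.8

(CH₃)₂CH–N₂⁺ > (CH₃)₂CH–OTf > (CH₃)₂CH–ONs > (CH₃)₂CH–ONO₂ > (CH₃)₂CH–OPO(OH)₂ > (CH₃)₂CH–OAc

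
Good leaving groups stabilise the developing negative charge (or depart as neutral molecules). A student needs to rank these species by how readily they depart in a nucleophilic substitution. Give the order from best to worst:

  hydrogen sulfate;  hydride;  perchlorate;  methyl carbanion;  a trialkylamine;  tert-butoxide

The more stable X⁻ (or X) is on its own — i.e. the weaker a base it is — the better a leaving group it makes.
perchlorate: pKₐ(HClO₄) ≈ -10 — extremely weak base; rarely used for safety reasons
hydrogen sulfate: pKₐ(H₂SO₄) ≈ -3 — conjugate base of a strong mineral acid
a trialkylamine: pKₐ(R'₃NH⁺) ≈ 10.7
tert-butoxide: pKₐ(t-BuOH) ≈ 18 — bulky, strongly basic alkoxide
hydride: pKₐ(H₂) ≈ 36 — extremely strong base; leaves only in special hydride-transfer contexts
methyl carbanion: pKₐ(CH₄) ≈ 48 — unstabilised carbanion; the worst conceivable leaving group

perchlorate > hydrogen sulfate > a trialkylamine > tert-butoxide > hydride > methyl carbanion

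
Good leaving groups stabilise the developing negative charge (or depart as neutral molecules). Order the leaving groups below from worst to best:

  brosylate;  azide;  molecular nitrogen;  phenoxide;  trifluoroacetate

Rank by basicity of the departing species: weakest base leaves most easily.
molecular nitrogen: no meaningful conjugate acid; N₂ departs as an exceptionally stable neutral molecule
brosylate: pKₐ(p-BrC₆H₄SO₃H) ≈ -2.8
trifluoroacetate: pKₐ(CF₃COOH) ≈ 0.2
azide: pKₐ(HN₃) ≈ 4.7
phenoxide: pKₐ(C₆H₅OH (phenol)) ≈ 10
Reversing gives the worst-to-best order requested.

phenoxide < azide < trifluoroacetate < brosylate < molecular nitrogen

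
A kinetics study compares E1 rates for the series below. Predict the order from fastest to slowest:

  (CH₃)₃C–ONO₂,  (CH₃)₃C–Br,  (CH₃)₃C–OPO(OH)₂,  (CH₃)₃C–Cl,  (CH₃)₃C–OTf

(CH₃)₃C–OTf > (CH₃)₃C–Br > (CH₃)₃C–Cl > (CH₃)₃C–ONO₂ > (CH₃)₃C–OPO(OH)₂

The skeletons are identical, so relative rate is governed entirely by leaving-group ability.
The more stable X⁻ (or X) is on its own — i.e. the weaker a base it is — the better a leaving group it makes.
(CH₃)₃C–OTf loses OTf⁻: pKₐ(CF₃SO₃H (triflic acid)) ≈ -14
(CH₃)₃C–Br loses Br⁻: pKₐ(HBr) ≈ -9
(CH₃)₃C–Cl loses Cl⁻: pKₐ(HCl) ≈ -7
(CH₃)₃C–ONO₂ loses NO₃⁻: pKₐ(HNO₃) ≈ -1.3
(CH₃)₃C–OPO(OH)₂ loses H₂PO₄⁻: pKₐ(H₃PO₄) ≈ 2.1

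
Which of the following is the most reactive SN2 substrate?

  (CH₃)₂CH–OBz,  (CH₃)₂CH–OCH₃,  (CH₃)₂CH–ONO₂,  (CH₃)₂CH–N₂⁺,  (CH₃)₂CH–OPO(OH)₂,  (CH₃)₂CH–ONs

With the same alkyl group throughout, only the leaving group differentiates the rates.
Leaving-group ability tracks the stability of the departed species; conjugate-acid pKₐ is the usual yardstick (lower pKₐ → better LG).
(CH₃)₂CH–N₂⁺ loses N₂: no meaningful conjugate acid; N₂ departs as an exceptionally stable neutral molecule
(CH₃)₂CH–ONs loses ONs⁻: pKₐ(p-O₂NC₆H₄SO₃H) ≈ -3.5
(CH₃)₂CH–ONO₂ loses NO₃⁻: pKₐ(HNO₃) ≈ -1.3
(CH₃)₂CH–OPO(OH)₂ loses H₂PO₄⁻: pKₐ(H₃PO₄) ≈ 2.1
(CH₃)₂CH–OBz loses PhCOO⁻: pKₐ(C₆H₅COOH) ≈ 4.2
(CH₃)₂CH–OCH₃ loses CH₃O⁻: pKₐ(CH₃OH) ≈ 15.5

(CH₃)₂CH–N₂⁺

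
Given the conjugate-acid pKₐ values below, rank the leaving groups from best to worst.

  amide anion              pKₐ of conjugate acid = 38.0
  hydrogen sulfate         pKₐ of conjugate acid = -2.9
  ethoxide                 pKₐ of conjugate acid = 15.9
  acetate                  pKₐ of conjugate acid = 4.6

hydrogen sulfate > acetate > ethoxide > amide anion

Lower conjugate-acid pKₐ ⇒ weaker base ⇒ better leaving group.
Sorting by the given values: hydrogen sulfate (-2.9), acetate (4.6), ethoxide (15.9), amide anion (38.0).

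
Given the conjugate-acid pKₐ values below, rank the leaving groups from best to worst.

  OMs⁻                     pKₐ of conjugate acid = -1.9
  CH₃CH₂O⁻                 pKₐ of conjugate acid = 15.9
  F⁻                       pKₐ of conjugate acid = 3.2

OMs⁻ > F⁻ > CH₃CH₂O⁻

Lower conjugate-acid pKₐ ⇒ weaker base ⇒ better leaving group.
Sorting by the given values: OMs⁻ (-1.9), F⁻ (3.2), CH₃CH₂O⁻ (15.9).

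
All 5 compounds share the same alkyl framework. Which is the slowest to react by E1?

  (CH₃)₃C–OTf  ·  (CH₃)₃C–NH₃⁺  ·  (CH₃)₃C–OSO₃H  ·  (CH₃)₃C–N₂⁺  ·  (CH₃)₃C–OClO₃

The skeletons are identical, so relative rate is governed entirely by leaving-group ability.
Leaving-group ability tracks the stability of the departed species; conjugate-acid pKₐ is the usual yardstick (lower pKₐ → better LG).
(CH₃)₃C–N₂⁺ loses N₂: no meaningful conjugate acid; N₂ departs as an exceptionally stable neutral molecule
(CH₃)₃C–OTf loses OTf⁻: pKₐ(CF₃SO₃H (triflic acid)) ≈ -14
(CH₃)₃C–OClO₃ loses ClO₄⁻: pKₐ(HClO₄) ≈ -10
(CH₃)₃C–OSO₃H loses HSO₄⁻: pKₐ(H₂SO₄) ≈ -3
(CH₃)₃C–NH₃⁺ loses NH₃: pKₐ(NH₄⁺) ≈ 9.2

(CH₃)₃C–NH₃⁺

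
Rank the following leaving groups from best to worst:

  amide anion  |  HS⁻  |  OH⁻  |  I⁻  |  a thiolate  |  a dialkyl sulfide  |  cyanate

Leaving-group ability tracks the stability of the departed species; conjugate-acid pKₐ is the usual yardstick (lower pKₐ → better LG).
I⁻: pKₐ(HI) ≈ -10
a dialkyl sulfide: pKₐ(R'₂SH⁺) ≈ -7 — neutral; leaves from a sulfonium salt (R–SR'₂⁺)
cyanate: pKₐ(HOCN) ≈ 3.5 — resonance between N and O
HS⁻: pKₐ(H₂S) ≈ 7
a thiolate: pKₐ(RSH (a thiol)) ≈ 10.5
OH⁻: pKₐ(H₂O) ≈ 15.7 — strong base; essentially never leaves without prior activation
amide anion: pKₐ(NH₃) ≈ 38

I⁻ > a dialkyl sulfide > cyanate > HS⁻ > a thiolate > OH⁻ > amide anion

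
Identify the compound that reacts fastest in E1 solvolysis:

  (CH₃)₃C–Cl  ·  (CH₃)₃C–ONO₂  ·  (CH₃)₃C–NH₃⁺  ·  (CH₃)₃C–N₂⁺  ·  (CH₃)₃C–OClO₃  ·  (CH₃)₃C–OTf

(CH₃)₃C–N₂⁺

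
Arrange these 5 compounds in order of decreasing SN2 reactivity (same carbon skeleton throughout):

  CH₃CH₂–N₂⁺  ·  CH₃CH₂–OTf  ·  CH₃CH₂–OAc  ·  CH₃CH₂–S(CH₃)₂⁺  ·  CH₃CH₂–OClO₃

CH₃CH₂–N₂⁺ > CH₃CH₂–OTf > CH₃CH₂–OClO₃ > CH₃CH₂–S(CH₃)₂⁺ > CH₃CH₂–OAc

With the same alkyl group throughout, only the leaving group differentiates the rates.
The more stable X⁻ (or X) is on its own — i.e. the weaker a base it is — the better a leaving group it makes.
CH₃CH₂–N₂⁺ loses N₂: no meaningful conjugate acid; N₂ departs as an exceptionally stable neutral molecule
CH₃CH₂–OTf loses OTf⁻: pKₐ(CF₃SO₃H (triflic acid)) ≈ -14
CH₃CH₂–OClO₃ loses ClO₄⁻: pKₐ(HClO₄) ≈ -10
CH₃CH₂–S(CH₃)₂⁺ loses SR'₂: pKₐ(R'₂SH⁺) ≈ -7
CH₃CH₂–OAc loses AcO⁻: pKₐ(CH₃COOH) ≈ 4.8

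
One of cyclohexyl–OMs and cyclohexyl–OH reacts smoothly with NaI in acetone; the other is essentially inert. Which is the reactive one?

From cyclohexyl–OH the departing group would be OH⁻ (pKₐ(H₂O) ≈ 15.7). Strong base; essentially never leaves without prior activation.
From cyclohexyl–OMs the leaving group is OMs⁻ (pKₐ(CH₃SO₃H (MsOH)) ≈ -1.9). Resonance-delocalised alkanesulfonate.
(In practice cyclohexyl–OMs is made from cyclohexyl–OH by treatment with MsCl / Et₃N, converting the hydroxyl into a mesylate.)

cyclohexyl–OMs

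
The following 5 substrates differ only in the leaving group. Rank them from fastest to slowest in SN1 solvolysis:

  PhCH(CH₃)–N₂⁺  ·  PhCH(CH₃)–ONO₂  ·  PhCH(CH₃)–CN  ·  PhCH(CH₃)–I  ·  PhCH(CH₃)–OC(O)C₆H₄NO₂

PhCH(CH₃)–N₂⁺ > PhCH(CH₃)–I > PhCH(CH₃)–ONO₂ > PhCH(CH₃)–OC(O)C₆H₄NO₂ > PhCH(CH₃)–CN

The skeletons are identical, so relative rate is governed entirely by leaving-group ability.
A good leaving group is a weak base: the lower the pKₐ of its conjugate acid, the more readily it departs.
PhCH(CH₃)–N₂⁺ loses N₂: no meaningful conjugate acid; N₂ departs as an exceptionally stable neutral molecule
PhCH(CH₃)–I loses I⁻: pKₐ(HI) ≈ -10
PhCH(CH₃)–ONO₂ loses NO₃⁻: pKₐ(HNO₃) ≈ -1.3
PhCH(CH₃)–OC(O)C₆H₄NO₂ loses p-O₂N–C₆H₄–COO⁻: pKₐ(p-nitrobenzoic acid) ≈ 3.4
PhCH(CH₃)–CN loses CN⁻: pKₐ(HCN) ≈ 9.2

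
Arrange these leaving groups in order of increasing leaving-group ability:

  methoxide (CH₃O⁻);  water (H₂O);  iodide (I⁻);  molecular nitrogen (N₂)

methoxide (CH₃O⁻) < water (H₂O) < iodide (I⁻) < molecular nitrogen (N₂)

molecular nitrogen (N₂): no meaningful conjugate acid; N₂ departs as an exceptionally stable neutral molecule
iodide (I⁻): pKₐ(HI) ≈ -10 — large, highly polarisable; very weak base
water (H₂O): pKₐ(H₃O⁺) ≈ -1.7 — neutral; leaves from a protonated alcohol (R–OH₂⁺)
methoxide (CH₃O⁻): pKₐ(CH₃OH) ≈ 15.5 — strong base; alkoxides do not leave unassisted
Listed from poorest to best leaving group as asked.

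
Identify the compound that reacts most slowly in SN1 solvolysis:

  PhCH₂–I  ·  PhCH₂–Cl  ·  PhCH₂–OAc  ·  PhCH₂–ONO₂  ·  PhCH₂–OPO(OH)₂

With the same alkyl group throughout, only the leaving group differentiates the rates.
A good leaving group is a weak base: the lower the pKₐ of its conjugate acid, the more readily it departs.
PhCH₂–I loses I⁻: pKₐ(HI) ≈ -10
PhCH₂–Cl loses Cl⁻: pKₐ(HCl) ≈ -7
PhCH₂–ONO₂ loses NO₃⁻: pKₐ(HNO₃) ≈ -1.3
PhCH₂–OPO(OH)₂ loses H₂PO₄⁻: pKₐ(H₃PO₄) ≈ 2.1
PhCH₂–OAc loses AcO⁻: pKₐ(CH₃COOH) ≈ 4.8

PhCH₂–OAc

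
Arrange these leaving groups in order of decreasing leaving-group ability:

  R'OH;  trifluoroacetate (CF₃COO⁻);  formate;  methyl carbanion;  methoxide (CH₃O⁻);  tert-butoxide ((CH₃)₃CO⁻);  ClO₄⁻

ClO₄⁻ > R'OH > trifluoroacetate (CF₃COO⁻) > formate > methoxide (CH₃O⁻) > tert-butoxide ((CH₃)₃CO⁻) > methyl carbanion

ClO₄⁻: pKₐ(HClO₄) ≈ -10
R'OH: pKₐ(R'OH₂⁺) ≈ -2.4
trifluoroacetate (CF₃COO⁻): pKₐ(CF₃COOH) ≈ 0.2
formate: pKₐ(HCOOH) ≈ 3.8
methoxide (CH₃O⁻): pKₐ(CH₃OH) ≈ 15.5
tert-butoxide ((CH₃)₃CO⁻): pKₐ(t-BuOH) ≈ 18
methyl carbanion: pKₐ(CH₄) ≈ 48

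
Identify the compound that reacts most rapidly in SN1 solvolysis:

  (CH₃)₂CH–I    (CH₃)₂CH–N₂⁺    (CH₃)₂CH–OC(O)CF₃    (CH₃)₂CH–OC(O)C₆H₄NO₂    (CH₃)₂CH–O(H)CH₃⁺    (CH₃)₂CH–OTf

Same R in every case — rank the leaving groups.
Leaving-group ability tracks the stability of the departed species; conjugate-acid pKₐ is the usual yardstick (lower pKₐ → better LG).
(CH₃)₂CH–N₂⁺ loses N₂: no meaningful conjugate acid; N₂ departs as an exceptionally stable neutral molecule
(CH₃)₂CH–OTf loses OTf⁻: pKₐ(CF₃SO₃H (triflic acid)) ≈ -14
(CH₃)₂CH–I loses I⁻: pKₐ(HI) ≈ -10
(CH₃)₂CH–O(H)CH₃⁺ loses R'OH: pKₐ(R'OH₂⁺) ≈ -2.4
(CH₃)₂CH–OC(O)CF₃ loses CF₃COO⁻: pKₐ(CF₃COOH) ≈ 0.2
(CH₃)₂CH–OC(O)C₆H₄NO₂ loses p-O₂N–C₆H₄–COO⁻: pKₐ(p-nitrobenzoic acid) ≈ 3.4

(CH₃)₂CH–N₂⁺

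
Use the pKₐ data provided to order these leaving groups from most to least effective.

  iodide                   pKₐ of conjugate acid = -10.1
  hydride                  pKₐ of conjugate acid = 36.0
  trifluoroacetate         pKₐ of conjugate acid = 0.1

iodide > trifluoroacetate > hydride

Lower conjugate-acid pKₐ ⇒ weaker base ⇒ better leaving group.
Sorting by the given values: iodide (-10.1), trifluoroacetate (0.1), hydride (36.0).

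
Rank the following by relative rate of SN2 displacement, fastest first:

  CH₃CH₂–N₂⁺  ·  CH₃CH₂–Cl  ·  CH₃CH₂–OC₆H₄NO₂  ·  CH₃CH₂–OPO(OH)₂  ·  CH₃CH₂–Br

Identical carbon frameworks mean the comparison reduces to leaving-group quality.
Rank by basicity of the departing species: weakest base leaves most easily.
CH₃CH₂–N₂⁺ loses N₂: no meaningful conjugate acid; N₂ departs as an exceptionally stable neutral molecule
CH₃CH₂–Br loses Br⁻: pKₐ(HBr) ≈ -9
CH₃CH₂–Cl loses Cl⁻: pKₐ(HCl) ≈ -7
CH₃CH₂–OPO(OH)₂ loses H₂PO₄⁻: pKₐ(H₃PO₄) ≈ 2.1
CH₃CH₂–OC₆H₄NO₂ loses p-O₂N–C₆H₄–O⁻: pKₐ(p-nitrophenol) ≈ 7.2

CH₃CH₂–N₂⁺ > CH₃CH₂–Br > CH₃CH₂–Cl > CH₃CH₂–OPO(OH)₂ > CH₃CH₂–OC₆H₄NO₂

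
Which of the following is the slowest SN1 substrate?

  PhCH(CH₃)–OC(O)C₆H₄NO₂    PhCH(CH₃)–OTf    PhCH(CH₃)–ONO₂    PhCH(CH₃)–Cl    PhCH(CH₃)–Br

The skeletons are identical, so relative rate is governed entirely by leaving-group ability.
A good leaving group is a weak base: the lower the pKₐ of its conjugate acid, the more readily it departs.
PhCH(CH₃)–OTf loses OTf⁻: pKₐ(CF₃SO₃H (triflic acid)) ≈ -14
PhCH(CH₃)–Br loses Br⁻: pKₐ(HBr) ≈ -9
PhCH(CH₃)–Cl loses Cl⁻: pKₐ(HCl) ≈ -7
PhCH(CH₃)–ONO₂ loses NO₃⁻: pKₐ(HNO₃) ≈ -1.3
PhCH(CH₃)–OC(O)C₆H₄NO₂ loses p-O₂N–C₆H₄–COO⁻: pKₐ(p-nitrobenzoic acid) ≈ 3.4

PhCH(CH₃)–OC(O)C₆H₄NO₂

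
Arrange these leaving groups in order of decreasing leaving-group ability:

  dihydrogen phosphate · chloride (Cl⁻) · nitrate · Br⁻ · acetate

Br⁻ > chloride (Cl⁻) > nitrate > dihydrogen phosphate > acetate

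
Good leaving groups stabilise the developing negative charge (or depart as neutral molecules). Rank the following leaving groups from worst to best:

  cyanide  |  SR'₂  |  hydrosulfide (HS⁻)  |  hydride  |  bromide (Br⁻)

hydride < cyanide < hydrosulfide (HS⁻) < SR'₂ < bromide (Br⁻)

bromide (Br⁻): pKₐ(HBr) ≈ -9
SR'₂: pKₐ(R'₂SH⁺) ≈ -7
hydrosulfide (HS⁻): pKₐ(H₂S) ≈ 7
cyanide: pKₐ(HCN) ≈ 9.2
hydride: pKₐ(H₂) ≈ 36
Listed from poorest to best leaving group as asked.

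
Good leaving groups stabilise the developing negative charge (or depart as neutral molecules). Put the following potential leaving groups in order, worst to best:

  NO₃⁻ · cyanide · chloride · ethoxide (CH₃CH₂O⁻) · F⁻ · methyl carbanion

The more stable X⁻ (or X) is on its own — i.e. the weaker a base it is — the better a leaving group it makes.
chloride: pKₐ(HCl) ≈ -7
NO₃⁻: pKₐ(HNO₃) ≈ -1.3
F⁻: pKₐ(HF) ≈ 3.2
cyanide: pKₐ(HCN) ≈ 9.2
ethoxide (CH₃CH₂O⁻): pKₐ(CH₃CH₂OH) ≈ 16
methyl carbanion: pKₐ(CH₄) ≈ 48
Reversing gives the worst-to-best order requested.

methyl carbanion < ethoxide (CH₃CH₂O⁻) < cyanide < F⁻ < NO₃⁻ < chloride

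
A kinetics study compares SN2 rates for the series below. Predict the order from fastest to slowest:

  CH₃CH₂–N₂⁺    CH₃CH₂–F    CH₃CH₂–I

With the same alkyl group throughout, only the leaving group differentiates the rates.
The more stable X⁻ (or X) is on its own — i.e. the weaker a base it is — the better a leaving group it makes.
CH₃CH₂–N₂⁺ loses N₂: no meaningful conjugate acid; N₂ departs as an exceptionally stable neutral molecule
CH₃CH₂–I loses I⁻: pKₐ(HI) ≈ -10
CH₃CH₂–F loses F⁻: pKₐ(HF) ≈ 3.2

CH₃CH₂–N₂⁺ > CH₃CH₂–I > CH₃CH₂–F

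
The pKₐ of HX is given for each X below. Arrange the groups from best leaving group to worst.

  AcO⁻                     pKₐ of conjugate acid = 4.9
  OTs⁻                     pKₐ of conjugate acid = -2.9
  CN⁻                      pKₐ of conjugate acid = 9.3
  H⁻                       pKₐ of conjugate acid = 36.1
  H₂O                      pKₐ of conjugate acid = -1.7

Lower conjugate-acid pKₐ ⇒ weaker base ⇒ better leaving group.
Sorting by the given values: OTs⁻ (-2.9), H₂O (-1.7), AcO⁻ (4.9), CN⁻ (9.3), H⁻ (36.1).

OTs⁻ > H₂O > AcO⁻ > CN⁻ > H⁻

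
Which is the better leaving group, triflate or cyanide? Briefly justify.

triflate

triflate is the better leaving group.
pKₐ(CF₃SO₃H (triflic acid)) ≈ -14 versus pKₐ(HCN) ≈ 9.2: triflate is the much weaker base.
Charge spread over three oxygens and a CF₃ group; the premier leaving group in synthesis.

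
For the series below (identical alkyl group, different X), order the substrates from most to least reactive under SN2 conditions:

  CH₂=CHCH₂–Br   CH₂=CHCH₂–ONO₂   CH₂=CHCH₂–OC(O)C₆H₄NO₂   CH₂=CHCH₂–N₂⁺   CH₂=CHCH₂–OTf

CH₂=CHCH₂–N₂⁺ > CH₂=CHCH₂–OTf > CH₂=CHCH₂–Br > CH₂=CHCH₂–ONO₂ > CH₂=CHCH₂–OC(O)C₆H₄NO₂

Identical carbon frameworks mean the comparison reduces to leaving-group quality.
Leaving-group ability tracks the stability of the departed species; conjugate-acid pKₐ is the usual yardstick (lower pKₐ → better LG).
CH₂=CHCH₂–N₂⁺ loses N₂: no meaningful conjugate acid; N₂ departs as an exceptionally stable neutral molecule
CH₂=CHCH₂–OTf loses OTf⁻: pKₐ(CF₃SO₃H (triflic acid)) ≈ -14
CH₂=CHCH₂–Br loses Br⁻: pKₐ(HBr) ≈ -9
CH₂=CHCH₂–ONO₂ loses NO₃⁻: pKₐ(HNO₃) ≈ -1.3
CH₂=CHCH₂–OC(O)C₆H₄NO₂ loses p-O₂N–C₆H₄–COO⁻: pKₐ(p-nitrobenzoic acid) ≈ 3.4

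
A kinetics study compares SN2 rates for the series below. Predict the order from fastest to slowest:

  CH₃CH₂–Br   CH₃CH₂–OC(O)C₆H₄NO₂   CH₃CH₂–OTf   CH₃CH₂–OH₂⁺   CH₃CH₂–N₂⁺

The skeletons are identical, so relative rate is governed entirely by leaving-group ability.
The more stable X⁻ (or X) is on its own — i.e. the weaker a base it is — the better a leaving group it makes.
CH₃CH₂–N₂⁺ loses N₂: no meaningful conjugate acid; N₂ departs as an exceptionally stable neutral molecule
CH₃CH₂–OTf loses OTf⁻: pKₐ(CF₃SO₃H (triflic acid)) ≈ -14
CH₃CH₂–Br loses Br⁻: pKₐ(HBr) ≈ -9
CH₃CH₂–OH₂⁺ loses H₂O: pKₐ(H₃O⁺) ≈ -1.7
CH₃CH₂–OC(O)C₆H₄NO₂ loses p-O₂N–C₆H₄–COO⁻: pKₐ(p-nitrobenzoic acid) ≈ 3.4

CH₃CH₂–N₂⁺ > CH₃CH₂–OTf > CH₃CH₂–Br > CH₃CH₂–OH₂⁺ > CH₃CH₂–OC(O)C₆H₄NO₂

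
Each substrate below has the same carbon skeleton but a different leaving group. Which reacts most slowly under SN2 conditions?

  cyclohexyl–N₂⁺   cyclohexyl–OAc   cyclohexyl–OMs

cyclohexyl–OAc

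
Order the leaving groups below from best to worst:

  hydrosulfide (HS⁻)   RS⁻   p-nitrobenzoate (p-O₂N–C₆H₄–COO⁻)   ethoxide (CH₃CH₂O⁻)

The more stable X⁻ (or X) is on its own — i.e. the weaker a base it is — the better a leaving group it makes.
p-nitrobenzoate (p-O₂N–C₆H₄–COO⁻): pKₐ(p-nitrobenzoic acid) ≈ 3.4 — electron-withdrawing nitro group stabilises the carboxylate
hydrosulfide (HS⁻): pKₐ(H₂S) ≈ 7
RS⁻: pKₐ(RSH (a thiol)) ≈ 10.5
ethoxide (CH₃CH₂O⁻): pKₐ(CH₃CH₂OH) ≈ 16

p-nitrobenzoate (p-O₂N–C₆H₄–COO⁻) > hydrosulfide (HS⁻) > RS⁻ > ethoxide (CH₃CH₂O⁻)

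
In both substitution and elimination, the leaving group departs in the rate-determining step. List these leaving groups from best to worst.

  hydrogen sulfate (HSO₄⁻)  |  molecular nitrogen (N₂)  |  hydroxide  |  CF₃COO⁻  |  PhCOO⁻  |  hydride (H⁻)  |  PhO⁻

molecular nitrogen (N₂) > hydrogen sulfate (HSO₄⁻) > CF₃COO⁻ > PhCOO⁻ > PhO⁻ > hydroxide > hydride (H⁻)

Leaving-group ability tracks the stability of the departed species; conjugate-acid pKₐ is the usual yardstick (lower pKₐ → better LG).
molecular nitrogen (N₂): no meaningful conjugate acid; N₂ departs as an exceptionally stable neutral molecule
hydrogen sulfate (HSO₄⁻): pKₐ(H₂SO₄) ≈ -3 — conjugate base of a strong mineral acid
CF₃COO⁻: pKₐ(CF₃COOH) ≈ 0.2
PhCOO⁻: pKₐ(C₆H₅COOH) ≈ 4.2 — aryl carboxylate
PhO⁻: pKₐ(C₆H₅OH (phenol)) ≈ 10 — resonance into the ring helps, but still a poor LG
hydroxide: pKₐ(H₂O) ≈ 15.7
hydride (H⁻): pKₐ(H₂) ≈ 36 — extremely strong base; leaves only in special hydride-transfer contexts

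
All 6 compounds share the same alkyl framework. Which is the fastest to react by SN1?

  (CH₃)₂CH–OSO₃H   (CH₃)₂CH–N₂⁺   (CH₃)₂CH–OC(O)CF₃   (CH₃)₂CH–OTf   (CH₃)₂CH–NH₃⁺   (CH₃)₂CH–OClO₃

(CH₃)₂CH–N₂⁺

Identical carbon frameworks mean the comparison reduces to leaving-group quality.
Rank by basicity of the departing species: weakest base leaves most easily.
(CH₃)₂CH–N₂⁺ loses N₂: no meaningful conjugate acid; N₂ departs as an exceptionally stable neutral molecule
(CH₃)₂CH–OTf loses OTf⁻: pKₐ(CF₃SO₃H (triflic acid)) ≈ -14
(CH₃)₂CH–OClO₃ loses ClO₄⁻: pKₐ(HClO₄) ≈ -10
(CH₃)₂CH–OSO₃H loses HSO₄⁻: pKₐ(H₂SO₄) ≈ -3
(CH₃)₂CH–OC(O)CF₃ loses CF₃COO⁻: pKₐ(CF₃COOH) ≈ 0.2
(CH₃)₂CH–NH₃⁺ loses NH₃: pKₐ(NH₄⁺) ≈ 9.2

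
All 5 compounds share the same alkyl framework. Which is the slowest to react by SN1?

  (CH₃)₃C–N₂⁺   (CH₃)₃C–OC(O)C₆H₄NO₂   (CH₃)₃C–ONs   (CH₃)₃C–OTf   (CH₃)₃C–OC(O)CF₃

(CH₃)₃C–OC(O)C₆H₄NO₂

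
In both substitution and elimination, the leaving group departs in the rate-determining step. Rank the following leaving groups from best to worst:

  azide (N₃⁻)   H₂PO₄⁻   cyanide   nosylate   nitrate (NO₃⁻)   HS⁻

nosylate: pKₐ(p-O₂NC₆H₄SO₃H) ≈ -3.5 — p-nitro group further stabilises the sulfonate
nitrate (NO₃⁻): pKₐ(HNO₃) ≈ -1.3
H₂PO₄⁻: pKₐ(H₃PO₄) ≈ 2.1 — moderate base; biological leaving group after further activation
azide (N₃⁻): pKₐ(HN₃) ≈ 4.7
HS⁻: pKₐ(H₂S) ≈ 7 — larger and more polarisable than the oxygen analogue
cyanide: pKₐ(HCN) ≈ 9.2 — sp carbon stabilises the charge somewhat, but still a poor LG

nosylate > nitrate (NO₃⁻) > H₂PO₄⁻ > azide (N₃⁻) > HS⁻ > cyanide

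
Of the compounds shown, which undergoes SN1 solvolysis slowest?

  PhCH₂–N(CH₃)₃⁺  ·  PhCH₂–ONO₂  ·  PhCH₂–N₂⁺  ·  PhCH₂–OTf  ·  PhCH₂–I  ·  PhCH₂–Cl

With the same alkyl group throughout, only the leaving group differentiates the rates.
The more stable X⁻ (or X) is on its own — i.e. the weaker a base it is — the better a leaving group it makes.
PhCH₂–N₂⁺ loses N₂: no meaningful conjugate acid; N₂ departs as an exceptionally stable neutral molecule
PhCH₂–OTf loses OTf⁻: pKₐ(CF₃SO₃H (triflic acid)) ≈ -14
PhCH₂–I loses I⁻: pKₐ(HI) ≈ -10
PhCH₂–Cl loses Cl⁻: pKₐ(HCl) ≈ -7
PhCH₂–ONO₂ loses NO₃⁻: pKₐ(HNO₃) ≈ -1.3
PhCH₂–N(CH₃)₃⁺ loses NR'₃: pKₐ(R'₃NH⁺) ≈ 10.7

PhCH₂–N(CH₃)₃⁺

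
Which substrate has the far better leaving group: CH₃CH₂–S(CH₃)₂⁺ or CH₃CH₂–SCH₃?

CH₃CH₂–S(CH₃)₂⁺

From CH₃CH₂–SCH₃ the departing group would be RS⁻ (pKₐ(RSH (a thiol)) ≈ 10.5). Moderately basic; rarely leaves without activation.
From CH₃CH₂–S(CH₃)₂⁺ the leaving group is SR'₂ (pKₐ(R'₂SH⁺) ≈ -7). Neutral; leaves from a sulfonium salt (R–SR'₂⁺).
(In practice CH₃CH₂–S(CH₃)₂⁺ is made from CH₃CH₂–SCH₃ by S-methylation with CH₃I, allowing neutral dimethyl sulfide, rather than methanethiolate, to depart.)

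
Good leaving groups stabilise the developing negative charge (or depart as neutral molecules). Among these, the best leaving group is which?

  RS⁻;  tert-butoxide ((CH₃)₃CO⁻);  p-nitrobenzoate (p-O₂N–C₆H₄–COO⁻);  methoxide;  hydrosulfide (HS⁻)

Leaving-group ability tracks the stability of the departed species; conjugate-acid pKₐ is the usual yardstick (lower pKₐ → better LG).
p-nitrobenzoate (p-O₂N–C₆H₄–COO⁻): pKₐ(p-nitrobenzoic acid) ≈ 3.4
hydrosulfide (HS⁻): pKₐ(H₂S) ≈ 7
RS⁻: pKₐ(RSH (a thiol)) ≈ 10.5
methoxide: pKₐ(CH₃OH) ≈ 15.5
tert-butoxide ((CH₃)₃CO⁻): pKₐ(t-BuOH) ≈ 18

p-nitrobenzoate (p-O₂N–C₆H₄–COO⁻)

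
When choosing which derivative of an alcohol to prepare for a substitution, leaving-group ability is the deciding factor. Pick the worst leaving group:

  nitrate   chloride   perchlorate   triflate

nitrate

Leaving-group ability tracks the stability of the departed species; conjugate-acid pKₐ is the usual yardstick (lower pKₐ → better LG).
triflate: pKₐ(CF₃SO₃H (triflic acid)) ≈ -14
perchlorate: pKₐ(HClO₄) ≈ -10
chloride: pKₐ(HCl) ≈ -7
nitrate: pKₐ(HNO₃) ≈ -1.3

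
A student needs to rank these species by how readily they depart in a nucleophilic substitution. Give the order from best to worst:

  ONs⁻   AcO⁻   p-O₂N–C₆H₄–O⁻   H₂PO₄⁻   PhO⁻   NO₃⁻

ONs⁻ > NO₃⁻ > H₂PO₄⁻ > AcO⁻ > p-O₂N–C₆H₄–O⁻ > PhO⁻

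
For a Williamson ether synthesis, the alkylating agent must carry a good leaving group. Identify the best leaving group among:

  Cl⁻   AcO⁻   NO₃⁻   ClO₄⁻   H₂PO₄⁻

ClO₄⁻

A good leaving group is a weak base: the lower the pKₐ of its conjugate acid, the more readily it departs.
ClO₄⁻: pKₐ(HClO₄) ≈ -10
Cl⁻: pKₐ(HCl) ≈ -7
NO₃⁻: pKₐ(HNO₃) ≈ -1.3
H₂PO₄⁻: pKₐ(H₃PO₄) ≈ 2.1
AcO⁻: pKₐ(CH₃COOH) ≈ 4.8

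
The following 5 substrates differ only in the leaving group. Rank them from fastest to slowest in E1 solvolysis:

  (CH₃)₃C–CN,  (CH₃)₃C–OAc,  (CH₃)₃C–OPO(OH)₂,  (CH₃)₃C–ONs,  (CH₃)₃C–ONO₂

(CH₃)₃C–ONs > (CH₃)₃C–ONO₂ > (CH₃)₃C–OPO(OH)₂ > (CH₃)₃C–OAc > (CH₃)₃C–CN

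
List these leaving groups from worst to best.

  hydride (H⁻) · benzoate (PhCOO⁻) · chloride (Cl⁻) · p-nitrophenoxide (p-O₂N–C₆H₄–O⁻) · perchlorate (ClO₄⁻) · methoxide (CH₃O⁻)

hydride (H⁻) < methoxide (CH₃O⁻) < p-nitrophenoxide (p-O₂N–C₆H₄–O⁻) < benzoate (PhCOO⁻) < chloride (Cl⁻) < perchlorate (ClO₄⁻)

perchlorate (ClO₄⁻): pKₐ(HClO₄) ≈ -10
chloride (Cl⁻): pKₐ(HCl) ≈ -7
benzoate (PhCOO⁻): pKₐ(C₆H₅COOH) ≈ 4.2
p-nitrophenoxide (p-O₂N–C₆H₄–O⁻): pKₐ(p-nitrophenol) ≈ 7.2
methoxide (CH₃O⁻): pKₐ(CH₃OH) ≈ 15.5
hydride (H⁻): pKₐ(H₂) ≈ 36
Reversing gives the worst-to-best order requested.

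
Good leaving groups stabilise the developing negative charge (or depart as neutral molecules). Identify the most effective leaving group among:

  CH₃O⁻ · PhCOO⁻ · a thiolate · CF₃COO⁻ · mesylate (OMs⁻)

Leaving-group ability tracks the stability of the departed species; conjugate-acid pKₐ is the usual yardstick (lower pKₐ → better LG).
mesylate (OMs⁻): pKₐ(CH₃SO₃H (MsOH)) ≈ -1.9
CF₃COO⁻: pKₐ(CF₃COOH) ≈ 0.2
PhCOO⁻: pKₐ(C₆H₅COOH) ≈ 4.2
a thiolate: pKₐ(RSH (a thiol)) ≈ 10.5
CH₃O⁻: pKₐ(CH₃OH) ≈ 15.5

mesylate (OMs⁻)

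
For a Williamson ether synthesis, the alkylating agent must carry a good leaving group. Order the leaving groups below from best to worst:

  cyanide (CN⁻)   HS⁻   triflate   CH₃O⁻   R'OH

triflate: pKₐ(CF₃SO₃H (triflic acid)) ≈ -14
R'OH: pKₐ(R'OH₂⁺) ≈ -2.4
HS⁻: pKₐ(H₂S) ≈ 7
cyanide (CN⁻): pKₐ(HCN) ≈ 9.2
CH₃O⁻: pKₐ(CH₃OH) ≈ 15.5

triflate > R'OH > HS⁻ > cyanide (CN⁻) > CH₃O⁻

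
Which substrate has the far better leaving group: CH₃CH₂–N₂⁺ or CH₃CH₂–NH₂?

From CH₃CH₂–NH₂ the departing group would be NH₂⁻ (pKₐ(NH₃) ≈ 38). Extremely strong base; never a leaving group.
From CH₃CH₂–N₂⁺ the leaving group is N₂ (no meaningful conjugate acid; N₂ departs as an exceptionally stable neutral molecule).
(In practice CH₃CH₂–N₂⁺ is made from CH₃CH₂–NH₂ by diazotisation (NaNO₂ / HCl, 0 °C), generating a diazonium salt that expels N₂.)

CH₃CH₂–N₂⁺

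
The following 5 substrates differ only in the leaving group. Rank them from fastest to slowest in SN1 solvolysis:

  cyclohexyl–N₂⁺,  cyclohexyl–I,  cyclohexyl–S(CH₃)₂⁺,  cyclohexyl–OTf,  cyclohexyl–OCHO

Same R in every case — rank the leaving groups.
Rank by basicity of the departing species: weakest base leaves most easily.
cyclohexyl–N₂⁺ loses N₂: no meaningful conjugate acid; N₂ departs as an exceptionally stable neutral molecule
cyclohexyl–OTf loses OTf⁻: pKₐ(CF₃SO₃H (triflic acid)) ≈ -14
cyclohexyl–I loses I⁻: pKₐ(HI) ≈ -10
cyclohexyl–S(CH₃)₂⁺ loses SR'₂: pKₐ(R'₂SH⁺) ≈ -7
cyclohexyl–OCHO loses HCOO⁻: pKₐ(HCOOH) ≈ 3.8

cyclohexyl–N₂⁺ > cyclohexyl–OTf > cyclohexyl–I > cyclohexyl–S(CH₃)₂⁺ > cyclohexyl–OCHO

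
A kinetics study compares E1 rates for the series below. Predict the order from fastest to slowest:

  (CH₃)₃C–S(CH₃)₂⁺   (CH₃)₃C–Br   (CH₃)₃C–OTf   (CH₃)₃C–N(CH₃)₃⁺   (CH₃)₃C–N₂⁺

The skeletons are identical, so relative rate is governed entirely by leaving-group ability.
A good leaving group is a weak base: the lower the pKₐ of its conjugate acid, the more readily it departs.
(CH₃)₃C–N₂⁺ loses N₂: no meaningful conjugate acid; N₂ departs as an exceptionally stable neutral molecule
(CH₃)₃C–OTf loses OTf⁻: pKₐ(CF₃SO₃H (triflic acid)) ≈ -14
(CH₃)₃C–Br loses Br⁻: pKₐ(HBr) ≈ -9
(CH₃)₃C–S(CH₃)₂⁺ loses SR'₂: pKₐ(R'₂SH⁺) ≈ -7
(CH₃)₃C–N(CH₃)₃⁺ loses NR'₃: pKₐ(R'₃NH⁺) ≈ 10.7

(CH₃)₃C–N₂⁺ > (CH₃)₃C–OTf > (CH₃)₃C–Br > (CH₃)₃C–S(CH₃)₂⁺ > (CH₃)₃C–N(CH₃)₃⁺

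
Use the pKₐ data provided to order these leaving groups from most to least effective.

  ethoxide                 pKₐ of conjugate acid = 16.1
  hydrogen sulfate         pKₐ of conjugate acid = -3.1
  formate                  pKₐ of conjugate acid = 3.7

Lower conjugate-acid pKₐ ⇒ weaker base ⇒ better leaving group.
Sorting by the given values: hydrogen sulfate (-3.1), formate (3.7), ethoxide (16.1).

hydrogen sulfate > formate > ethoxide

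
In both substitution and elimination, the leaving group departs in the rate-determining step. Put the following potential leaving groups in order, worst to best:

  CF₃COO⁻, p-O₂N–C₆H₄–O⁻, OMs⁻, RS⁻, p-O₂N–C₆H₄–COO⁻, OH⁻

Leaving-group ability tracks the stability of the departed species; conjugate-acid pKₐ is the usual yardstick (lower pKₐ → better LG).
OMs⁻: pKₐ(CH₃SO₃H (MsOH)) ≈ -1.9 — resonance-delocalised alkanesulfonate
CF₃COO⁻: pKₐ(CF₃COOH) ≈ 0.2 — strongly electron-withdrawing CF₃ stabilises the carboxylate
p-O₂N–C₆H₄–COO⁻: pKₐ(p-nitrobenzoic acid) ≈ 3.4
p-O₂N–C₆H₄–O⁻: pKₐ(p-nitrophenol) ≈ 7.2 — nitro group delocalises the charge; the classic chromogenic LG
RS⁻: pKₐ(RSH (a thiol)) ≈ 10.5 — moderately basic; rarely leaves without activation
OH⁻: pKₐ(H₂O) ≈ 15.7
Listed from poorest to best leaving group as asked.

OH⁻ < RS⁻ < p-O₂N–C₆H₄–O⁻ < p-O₂N–C₆H₄–COO⁻ < CF₃COO⁻ < OMs⁻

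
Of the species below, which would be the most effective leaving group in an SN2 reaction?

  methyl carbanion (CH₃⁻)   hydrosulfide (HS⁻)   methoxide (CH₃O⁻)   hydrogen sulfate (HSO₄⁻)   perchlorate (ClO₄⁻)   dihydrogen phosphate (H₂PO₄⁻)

perchlorate (ClO₄⁻)

A good leaving group is a weak base: the lower the pKₐ of its conjugate acid, the more readily it departs.
perchlorate (ClO₄⁻): pKₐ(HClO₄) ≈ -10
hydrogen sulfate (HSO₄⁻): pKₐ(H₂SO₄) ≈ -3
dihydrogen phosphate (H₂PO₄⁻): pKₐ(H₃PO₄) ≈ 2.1
hydrosulfide (HS⁻): pKₐ(H₂S) ≈ 7
methoxide (CH₃O⁻): pKₐ(CH₃OH) ≈ 15.5
methyl carbanion (CH₃⁻): pKₐ(CH₄) ≈ 48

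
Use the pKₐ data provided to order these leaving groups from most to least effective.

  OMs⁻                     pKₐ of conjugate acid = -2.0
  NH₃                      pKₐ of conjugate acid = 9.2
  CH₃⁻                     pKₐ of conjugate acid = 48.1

Lower conjugate-acid pKₐ ⇒ weaker base ⇒ better leaving group.
Sorting by the given values: OMs⁻ (-2.0), NH₃ (9.2), CH₃⁻ (48.1).

OMs⁻ > NH₃ > CH₃⁻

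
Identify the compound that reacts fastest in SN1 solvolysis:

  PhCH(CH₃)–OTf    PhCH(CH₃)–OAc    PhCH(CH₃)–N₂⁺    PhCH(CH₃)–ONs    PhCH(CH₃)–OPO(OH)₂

PhCH(CH₃)–N₂⁺

Same R in every case — rank the leaving groups.
The more stable X⁻ (or X) is on its own — i.e. the weaker a base it is — the better a leaving group it makes.
PhCH(CH₃)–N₂⁺ loses N₂: no meaningful conjugate acid; N₂ departs as an exceptionally stable neutral molecule
PhCH(CH₃)–OTf loses OTf⁻: pKₐ(CF₃SO₃H (triflic acid)) ≈ -14
PhCH(CH₃)–ONs loses ONs⁻: pKₐ(p-O₂NC₆H₄SO₃H) ≈ -3.5
PhCH(CH₃)–OPO(OH)₂ loses H₂PO₄⁻: pKₐ(H₃PO₄) ≈ 2.1
PhCH(CH₃)–OAc loses AcO⁻: pKₐ(CH₃COOH) ≈ 4.8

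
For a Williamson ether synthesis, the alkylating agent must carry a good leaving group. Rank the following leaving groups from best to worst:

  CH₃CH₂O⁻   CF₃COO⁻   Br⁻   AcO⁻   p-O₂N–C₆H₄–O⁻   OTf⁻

A good leaving group is a weak base: the lower the pKₐ of its conjugate acid, the more readily it departs.
OTf⁻: pKₐ(CF₃SO₃H (triflic acid)) ≈ -14
Br⁻: pKₐ(HBr) ≈ -9 — weak base; good leaving group
CF₃COO⁻: pKₐ(CF₃COOH) ≈ 0.2
AcO⁻: pKₐ(CH₃COOH) ≈ 4.8
p-O₂N–C₆H₄–O⁻: pKₐ(p-nitrophenol) ≈ 7.2 — nitro group delocalises the charge; the classic chromogenic LG
CH₃CH₂O⁻: pKₐ(CH₃CH₂OH) ≈ 16 — strong base; alkoxides do not leave unassisted

OTf⁻ > Br⁻ > CF₃COO⁻ > AcO⁻ > p-O₂N–C₆H₄–O⁻ > CH₃CH₂O⁻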